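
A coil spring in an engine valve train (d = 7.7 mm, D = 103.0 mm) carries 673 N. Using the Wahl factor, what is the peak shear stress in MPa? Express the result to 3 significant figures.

428 MPa

Spring index C = D/d = 103.0/7.7 = 13.3766
K_W = (4C−1)/(4C−4) + 0.615/C = 52.506/49.506 + 0.0460 = 1.1066
τ₀ = 8FD/(πd³) = 8·673·103.0/(π·7.7³) = 554552/1434.2 = 386.65 MPa
τ_max = K·τ₀ = 1.1066 × 386.65 = 427.86 MPa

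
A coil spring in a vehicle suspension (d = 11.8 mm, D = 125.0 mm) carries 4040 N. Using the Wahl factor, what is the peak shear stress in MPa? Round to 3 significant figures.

889 MPa

Spring index C = D/d = 125.0/11.8 = 10.5932
K_W = (4C−1)/(4C−4) + 0.615/C = 41.373/38.373 + 0.0581 = 1.1362
τ₀ = 8FD/(πd³) = 8·4040·125.0/(π·11.8³) = 4.04e+06/5161.7 = 782.68 MPa
τ_max = K·τ₀ = 1.1362 × 782.68 = 889.31 MPa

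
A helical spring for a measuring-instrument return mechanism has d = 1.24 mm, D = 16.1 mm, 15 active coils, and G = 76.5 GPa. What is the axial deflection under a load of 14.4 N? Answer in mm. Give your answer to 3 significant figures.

39.9 mm

k = Gd⁴/(8D³N_a) = (76.5×10³)(1.24⁴)/(8·16.1³·15) = 0.36115 N/mm
δ = F/k = 14.4 / 0.36115 = 39.872 mm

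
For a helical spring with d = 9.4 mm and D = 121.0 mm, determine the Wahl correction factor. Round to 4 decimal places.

C = D/d = 121.0/9.4 = 12.8723
K_W = (4C−1)/(4C−4) + 0.615/C = 50.489/47.489 + 0.0478 = 1.1109

1.1109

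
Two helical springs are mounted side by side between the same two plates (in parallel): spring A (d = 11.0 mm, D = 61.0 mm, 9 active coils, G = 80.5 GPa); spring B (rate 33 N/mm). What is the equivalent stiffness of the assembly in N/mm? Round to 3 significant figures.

k_A = Gd⁴/(8D³N_a) = (80.5×10³)(11.0⁴)/(8·61.0³·9) = 72.118 N/mm
Parallel: k_eq = 72.118 + 33 = 105.12 N/mm

105 N/mm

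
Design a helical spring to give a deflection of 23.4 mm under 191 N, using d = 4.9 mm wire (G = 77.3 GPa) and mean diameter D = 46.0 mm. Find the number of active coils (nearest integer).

Required rate k = F/δ = 191/23.4 = 8.1624 N/mm
N_a = Gd⁴/(8D³k) = (77.3×10³ × 4.9⁴)/(8 × 46.0³ × 8.1624)
    = 4.45619e+07 / 6.35596e+06 = 7.011 → 7 coils

7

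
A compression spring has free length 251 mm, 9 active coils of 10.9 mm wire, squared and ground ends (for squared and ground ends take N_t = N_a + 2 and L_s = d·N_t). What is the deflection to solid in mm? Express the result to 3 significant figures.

N_t = 11; L_s = 10.9·11 = 119.9 mm
δ_solid = L₀ − L_s = 251 − 119.9 = 131.1 mm

131 mm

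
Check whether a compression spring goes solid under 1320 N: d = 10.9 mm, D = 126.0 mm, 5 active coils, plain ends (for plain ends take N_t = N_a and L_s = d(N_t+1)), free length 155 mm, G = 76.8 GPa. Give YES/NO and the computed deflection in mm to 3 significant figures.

YES, δ = 97.4 mm

k = Gd⁴/(8D³N_a) = (76.8×10³)(10.9⁴)/(8·126.0³·5) = 13.549 N/mm
N_t = 5; L_s = 10.9·6 = 65.4 mm; δ_solid = L₀ − L_s = 155 − 65.4 = 89.6 mm
δ = F/k = 1320/13.549 = 97.427 mm
δ ≥ δ_solid → spring goes solid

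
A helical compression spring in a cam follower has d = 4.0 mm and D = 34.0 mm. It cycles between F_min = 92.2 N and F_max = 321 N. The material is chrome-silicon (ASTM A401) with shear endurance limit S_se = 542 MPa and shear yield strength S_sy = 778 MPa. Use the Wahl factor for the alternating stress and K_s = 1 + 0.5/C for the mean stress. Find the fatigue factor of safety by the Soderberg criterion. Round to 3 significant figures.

1.40

C = D/d = 34.0/4.0 = 8.5000; K_W = (4C−1)/(4C−4)+0.615/C = 1.1724; K_s = 1+0.5/C = 1.0588
F_a = (F_max−F_min)/2 = 114.4 N; F_m = (F_max+F_min)/2 = 206.6 N
τ_a = K_W·8F_aD/(πd³) = 1.1724 × 154.76 = 181.44 MPa
τ_m = K_s·8F_mD/(πd³) = 1.0588 × 279.49 = 295.93 MPa
Soderberg: 1/n_f = τ_a/S_se + τ_m/S_sy = 181.44/542 + 295.93/778 = 0.33475 + 0.38038 = 0.71513
n_f = 1/0.71513 = 1.398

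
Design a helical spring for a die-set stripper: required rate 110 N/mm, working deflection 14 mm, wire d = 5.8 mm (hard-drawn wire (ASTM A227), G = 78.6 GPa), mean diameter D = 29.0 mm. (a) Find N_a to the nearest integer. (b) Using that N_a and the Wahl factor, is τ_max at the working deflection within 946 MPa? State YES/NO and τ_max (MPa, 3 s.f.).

N_a = Gd⁴/(8D³k) = (78.6×10³)(5.8⁴)/(8·29.0³·110) = 4.144 → N_a = 4
Actual rate k = Gd⁴/(8D³·4) = 113.97 N/mm
Working load F = kδ = 113.97·14 = 1595.6 N
C = 29.0/5.8 = 5.0000; K_W = (4C−1)/(4C−4)+0.615/C = 1.3105
τ_max = K_W·8FD/(πd³) = 1.3105·603.91 = 791.42 MPa
τ_max ≤ 946 MPa → acceptable

(a) 4 coils; (b) YES, τ_max = 791 MPa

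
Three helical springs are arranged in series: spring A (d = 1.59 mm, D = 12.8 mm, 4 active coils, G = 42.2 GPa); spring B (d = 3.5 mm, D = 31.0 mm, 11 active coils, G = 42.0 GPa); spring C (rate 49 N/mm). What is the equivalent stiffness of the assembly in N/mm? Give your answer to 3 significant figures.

1.46 N/mm

k_A = Gd⁴/(8D³N_a) = (42.2×10³)(1.59⁴)/(8·12.8³·4) = 4.019 N/mm
k_B = Gd⁴/(8D³N_a) = (42.0×10³)(3.5⁴)/(8·31.0³·11) = 2.4041 N/mm
Series: 1/k_eq = 1/4.019 + 1/2.4041 + 1/49 = 0.68518; k_eq = 1.4595 N/mm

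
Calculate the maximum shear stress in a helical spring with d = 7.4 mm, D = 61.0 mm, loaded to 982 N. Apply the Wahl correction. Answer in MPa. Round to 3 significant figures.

443 MPa

Spring index C = D/d = 61.0/7.4 = 8.2432
K_W = (4C−1)/(4C−4) + 0.615/C = 31.973/28.973 + 0.0746 = 1.1782
τ₀ = 8FD/(πd³) = 8·982·61.0/(π·7.4³) = 479216/1273 = 376.43 MPa
τ_max = K·τ₀ = 1.1782 × 376.43 = 443.49 MPa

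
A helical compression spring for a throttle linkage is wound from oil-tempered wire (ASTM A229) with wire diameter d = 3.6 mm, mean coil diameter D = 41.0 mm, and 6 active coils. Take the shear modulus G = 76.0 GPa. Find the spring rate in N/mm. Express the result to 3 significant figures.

k = Gd⁴/(8D³N_a) = (76.0×10³ × 3.6⁴) / (8 × 41.0³ × 6)
  = 1.27651e+07 / 3.30821e+06 = 3.8586 N/mm

3.86 N/mm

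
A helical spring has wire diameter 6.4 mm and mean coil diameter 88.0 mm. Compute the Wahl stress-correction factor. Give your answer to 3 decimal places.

C = D/d = 88.0/6.4 = 13.7500
K_W = (4C−1)/(4C−4) + 0.615/C = 54.000/51.000 + 0.0447 = 1.1036

1.104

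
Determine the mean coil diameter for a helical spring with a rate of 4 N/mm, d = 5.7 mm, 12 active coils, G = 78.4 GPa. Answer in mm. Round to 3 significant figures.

60.0 mm

D = (Gd⁴/(8N_a·k))^(1/3) = (78.4×10³·5.7⁴/(8·12·4))^(1/3)
  = (215518)^(1/3) = 59.9554 mm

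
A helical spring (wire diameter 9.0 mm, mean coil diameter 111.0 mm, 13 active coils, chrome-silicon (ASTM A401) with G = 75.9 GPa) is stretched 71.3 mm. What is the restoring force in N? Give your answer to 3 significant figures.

k = Gd⁴/(8D³N_a) = (75.9×10³)(9.0⁴)/(8·111.0³·13) = 3.5011 N/mm
F = k·δ = 3.5011 × 71.3 = 249.63 N

250 N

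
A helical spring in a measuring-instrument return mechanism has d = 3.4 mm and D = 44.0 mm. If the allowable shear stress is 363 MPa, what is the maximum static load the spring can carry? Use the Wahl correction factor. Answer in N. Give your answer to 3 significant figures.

115 N

C = D/d = 44.0/3.4 = 12.9412
K_W = (4C−1)/(4C−4) + 0.615/C = 50.765/47.765 + 0.0475 = 1.1103
τ_max = K·8FD/(πd³) → F_max = τ_allow·πd³/(8DK)
F_max = 363·π·3.4³/(8·44.0·1.1103) = 44822/390.84 = 114.68 N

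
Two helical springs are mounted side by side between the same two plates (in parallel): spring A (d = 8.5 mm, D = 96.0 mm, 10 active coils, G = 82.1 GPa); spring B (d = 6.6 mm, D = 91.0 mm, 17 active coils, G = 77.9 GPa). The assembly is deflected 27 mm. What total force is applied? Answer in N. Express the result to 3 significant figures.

202 N

k_A = Gd⁴/(8D³N_a) = (82.1×10³)(8.5⁴)/(8·96.0³·10) = 6.055 N/mm
k_B = Gd⁴/(8D³N_a) = (77.9×10³)(6.6⁴)/(8·91.0³·17) = 1.4423 N/mm
Parallel: k_eq = 6.055 + 1.4423 = 7.4973 N/mm
F = k_eq·δ = 7.4973·27 = 202.43 N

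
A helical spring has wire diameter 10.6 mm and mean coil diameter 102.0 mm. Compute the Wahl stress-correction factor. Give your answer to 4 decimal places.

1.1509

C = D/d = 102.0/10.6 = 9.6226
K_W = (4C−1)/(4C−4) + 0.615/C = 37.491/34.491 + 0.0639 = 1.1509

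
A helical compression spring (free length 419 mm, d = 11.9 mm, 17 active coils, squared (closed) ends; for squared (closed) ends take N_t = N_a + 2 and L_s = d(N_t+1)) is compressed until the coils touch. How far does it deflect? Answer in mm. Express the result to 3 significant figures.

N_t = 19; L_s = 11.9·20 = 238 mm
δ_solid = L₀ − L_s = 419 − 238 = 181 mm

181 mm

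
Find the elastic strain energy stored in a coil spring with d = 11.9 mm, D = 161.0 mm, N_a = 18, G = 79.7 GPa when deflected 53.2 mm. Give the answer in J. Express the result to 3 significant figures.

k = Gd⁴/(8D³N_a) = (79.7×10³)(11.9⁴)/(8·161.0³·18) = 2.6595 N/mm
U = ½kδ² = 0.5 × 2.6595 × 53.2² = 3763.6 N·mm = 3.7636 J

3.76 J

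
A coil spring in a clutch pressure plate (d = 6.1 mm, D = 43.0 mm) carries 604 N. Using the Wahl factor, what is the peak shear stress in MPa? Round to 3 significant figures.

353 MPa

Spring index C = D/d = 43.0/6.1 = 7.0492
K_W = (4C−1)/(4C−4) + 0.615/C = 27.197/24.197 + 0.0872 = 1.2112
τ₀ = 8FD/(πd³) = 8·604·43.0/(π·6.1³) = 207776/713.08 = 291.38 MPa
τ_max = K·τ₀ = 1.2112 × 291.38 = 352.92 MPa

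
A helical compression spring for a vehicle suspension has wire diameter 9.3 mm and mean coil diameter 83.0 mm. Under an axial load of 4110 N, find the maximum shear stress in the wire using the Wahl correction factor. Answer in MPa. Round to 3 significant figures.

Spring index C = D/d = 83.0/9.3 = 8.9247
K_W = (4C−1)/(4C−4) + 0.615/C = 34.699/31.699 + 0.0689 = 1.1636
τ₀ = 8FD/(πd³) = 8·4110·83.0/(π·9.3³) = 2.72904e+06/2527 = 1080 MPa
τ_max = K·τ₀ = 1.1636 × 1080 = 1256.6 MPa

1260 MPa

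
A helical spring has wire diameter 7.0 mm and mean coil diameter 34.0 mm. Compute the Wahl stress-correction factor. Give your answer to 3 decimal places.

1.321

C = D/d = 34.0/7.0 = 4.8571
K_W = (4C−1)/(4C−4) + 0.615/C = 18.429/15.429 + 0.1266 = 1.3211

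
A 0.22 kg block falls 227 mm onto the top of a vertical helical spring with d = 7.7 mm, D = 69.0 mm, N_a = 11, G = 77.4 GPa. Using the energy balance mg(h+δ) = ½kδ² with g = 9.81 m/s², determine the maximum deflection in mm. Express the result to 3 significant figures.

10.4 mm

k = Gd⁴/(8D³N_a) = (77.4×10³)(7.7⁴)/(8·69.0³·11) = 9.4118 N/mm
W = mg = 0.22 × 9.81 = 2.1582 N
½kδ² − Wδ − Wh = 0 → δ = (W + √(W² + 2kWh))/k
δ = (2.1582 + √(4.6578 + 9221.92))/9.4118 = (2.1582 + 96.055)/9.4118 = 10.435 mm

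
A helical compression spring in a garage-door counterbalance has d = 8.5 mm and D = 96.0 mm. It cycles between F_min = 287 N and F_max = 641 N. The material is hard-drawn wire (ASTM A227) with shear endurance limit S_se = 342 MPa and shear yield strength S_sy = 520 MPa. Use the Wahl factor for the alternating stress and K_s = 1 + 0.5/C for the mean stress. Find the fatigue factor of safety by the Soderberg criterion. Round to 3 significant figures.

1.66

C = D/d = 96.0/8.5 = 11.2941; K_W = (4C−1)/(4C−4)+0.615/C = 1.1273; K_s = 1+0.5/C = 1.0443
F_a = (F_max−F_min)/2 = 177 N; F_m = (F_max+F_min)/2 = 464 N
τ_a = K_W·8F_aD/(πd³) = 1.1273 × 70.458 = 79.428 MPa
τ_m = K_s·8F_mD/(πd³) = 1.0443 × 184.7 = 192.88 MPa
Soderberg: 1/n_f = τ_a/S_se + τ_m/S_sy = 79.428/342 + 192.88/520 = 0.23224 + 0.37092 = 0.60317
n_f = 1/0.60317 = 1.658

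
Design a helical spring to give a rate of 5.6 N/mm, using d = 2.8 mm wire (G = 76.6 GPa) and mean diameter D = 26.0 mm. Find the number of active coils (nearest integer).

6

N_a = Gd⁴/(8D³k) = (76.6×10³ × 2.8⁴)/(8 × 26.0³ × 5.6)
    = 4.70826e+06 / 787405 = 5.979 → 6 coils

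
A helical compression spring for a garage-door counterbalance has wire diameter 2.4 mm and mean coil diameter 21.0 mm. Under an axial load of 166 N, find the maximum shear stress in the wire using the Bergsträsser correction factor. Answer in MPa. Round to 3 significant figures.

Spring index C = D/d = 21.0/2.4 = 8.7500
K_B = (4C+2)/(4C−3) = 37.000/32.000 = 1.1562
τ₀ = 8FD/(πd³) = 8·166·21.0/(π·2.4³) = 27888/43.429 = 642.15 MPa
τ_max = K·τ₀ = 1.1562 × 642.15 = 742.48 MPa

742 MPa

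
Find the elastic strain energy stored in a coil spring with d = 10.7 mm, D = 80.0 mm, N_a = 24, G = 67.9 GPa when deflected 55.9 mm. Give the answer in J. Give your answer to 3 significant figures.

14.1 J

k = Gd⁴/(8D³N_a) = (67.9×10³)(10.7⁴)/(8·80.0³·24) = 9.0539 N/mm
U = ½kδ² = 0.5 × 9.0539 × 55.9² = 14146 N·mm = 14.146 J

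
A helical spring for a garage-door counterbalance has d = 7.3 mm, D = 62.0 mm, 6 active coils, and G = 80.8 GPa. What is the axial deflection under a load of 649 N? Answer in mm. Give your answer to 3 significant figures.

32.4 mm

k = Gd⁴/(8D³N_a) = (80.8×10³)(7.3⁴)/(8·62.0³·6) = 20.058 N/mm
δ = F/k = 649 / 20.058 = 32.356 mm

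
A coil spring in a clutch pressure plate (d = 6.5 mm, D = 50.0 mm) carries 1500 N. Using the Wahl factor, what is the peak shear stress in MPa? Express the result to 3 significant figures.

Spring index C = D/d = 50.0/6.5 = 7.6923
K_W = (4C−1)/(4C−4) + 0.615/C = 29.769/26.769 + 0.0799 = 1.1920
τ₀ = 8FD/(πd³) = 8·1500·50.0/(π·6.5³) = 600000/862.76 = 695.44 MPa
τ_max = K·τ₀ = 1.1920 × 695.44 = 828.98 MPa

829 MPa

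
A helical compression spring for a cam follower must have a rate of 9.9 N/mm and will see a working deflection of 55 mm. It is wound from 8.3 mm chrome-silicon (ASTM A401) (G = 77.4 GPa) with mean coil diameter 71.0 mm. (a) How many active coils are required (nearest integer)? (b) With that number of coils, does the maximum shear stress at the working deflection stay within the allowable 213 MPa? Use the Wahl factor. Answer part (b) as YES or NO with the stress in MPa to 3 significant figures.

N_a = Gd⁴/(8D³k) = (77.4×10³)(8.3⁴)/(8·71.0³·9.9) = 12.96 → N_a = 13
Actual rate k = Gd⁴/(8D³·13) = 9.8684 N/mm
Working load F = kδ = 9.8684·55 = 542.76 N
C = 71.0/8.3 = 8.5542; K_W = (4C−1)/(4C−4)+0.615/C = 1.1712
τ_max = K_W·8FD/(πd³) = 1.1712·171.62 = 201 MPa
τ_max ≤ 213 MPa → acceptable

(a) 13 coils; (b) YES, τ_max = 201 MPa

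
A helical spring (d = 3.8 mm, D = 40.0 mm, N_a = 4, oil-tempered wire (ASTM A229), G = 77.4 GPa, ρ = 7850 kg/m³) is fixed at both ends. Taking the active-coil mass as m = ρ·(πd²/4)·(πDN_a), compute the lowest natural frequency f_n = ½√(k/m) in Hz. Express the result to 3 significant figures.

k = Gd⁴/(8D³N_a) = (77.4×10³)(3.8⁴)/(8·40.0³·4) = 7.8803 N/mm = 7880.3 N/m
Wire length L = πDN_a = π·40.0·4 = 502.65 mm
m = ρ·(πd²/4)·L = 7850 × 11.341×10⁻⁶ m² × 0.50265 m = 0.04475 kg
f_n = ½√(k/m) = 0.5·√(7880.3/0.04475) = 0.5·√(1.761e+05) = 209.82 Hz

210 Hz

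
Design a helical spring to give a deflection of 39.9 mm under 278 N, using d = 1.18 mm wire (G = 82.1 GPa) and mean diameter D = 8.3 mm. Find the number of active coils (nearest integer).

5

Required rate k = F/δ = 278/39.9 = 6.9674 N/mm
N_a = Gd⁴/(8D³k) = (82.1×10³ × 1.18⁴)/(8 × 8.3³ × 6.9674)
    = 159174 / 31871 = 4.994 → 5 coils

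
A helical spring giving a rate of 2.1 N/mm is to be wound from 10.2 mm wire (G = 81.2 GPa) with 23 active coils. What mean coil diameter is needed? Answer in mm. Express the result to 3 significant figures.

132 mm

D = (Gd⁴/(8N_a·k))^(1/3) = (81.2×10³·10.2⁴/(8·23·2.1))^(1/3)
  = (2.27468e+06)^(1/3) = 131.5144 mm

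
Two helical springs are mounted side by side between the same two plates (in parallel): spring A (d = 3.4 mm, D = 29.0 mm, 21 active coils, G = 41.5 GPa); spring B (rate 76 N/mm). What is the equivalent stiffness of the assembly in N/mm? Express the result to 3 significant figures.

k_A = Gd⁴/(8D³N_a) = (41.5×10³)(3.4⁴)/(8·29.0³·21) = 1.3535 N/mm
Parallel: k_eq = 1.3535 + 76 = 77.354 N/mm

77.4 N/mm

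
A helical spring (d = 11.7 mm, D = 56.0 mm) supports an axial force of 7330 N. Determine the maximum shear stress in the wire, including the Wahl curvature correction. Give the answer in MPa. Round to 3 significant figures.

Spring index C = D/d = 56.0/11.7 = 4.7863
K_W = (4C−1)/(4C−4) + 0.615/C = 18.145/15.145 + 0.1285 = 1.3266
τ₀ = 8FD/(πd³) = 8·7330·56.0/(π·11.7³) = 3.28384e+06/5031.6 = 652.64 MPa
τ_max = K·τ₀ = 1.3266 × 652.64 = 865.78 MPa

866 MPa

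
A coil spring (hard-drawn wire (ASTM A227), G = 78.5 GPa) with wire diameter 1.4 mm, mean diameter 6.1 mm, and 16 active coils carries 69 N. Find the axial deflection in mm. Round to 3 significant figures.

6.65 mm

k = Gd⁴/(8D³N_a) = (78.5×10³)(1.4⁴)/(8·6.1³·16) = 10.38 N/mm
δ = F/k = 69 / 10.38 = 6.6476 mm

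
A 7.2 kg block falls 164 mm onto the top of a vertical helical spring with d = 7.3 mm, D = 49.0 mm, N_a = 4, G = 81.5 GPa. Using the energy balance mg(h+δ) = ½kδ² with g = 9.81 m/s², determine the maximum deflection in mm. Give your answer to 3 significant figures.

k = Gd⁴/(8D³N_a) = (81.5×10³)(7.3⁴)/(8·49.0³·4) = 61.477 N/mm
W = mg = 7.2 × 9.81 = 70.632 N
½kδ² − Wδ − Wh = 0 → δ = (W + √(W² + 2kWh))/k
δ = (70.632 + √(4988.9 + 1.42425e+06))/61.477 = (70.632 + 1195.5)/61.477 = 20.595 mm

20.6 mm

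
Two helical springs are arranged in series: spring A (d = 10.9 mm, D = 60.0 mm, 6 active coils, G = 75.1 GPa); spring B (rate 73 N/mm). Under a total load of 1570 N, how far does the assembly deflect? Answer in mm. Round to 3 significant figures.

k_A = Gd⁴/(8D³N_a) = (75.1×10³)(10.9⁴)/(8·60.0³·6) = 102.25 N/mm
Series: 1/k_eq = 1/102.25 + 1/73 = 0.023479; k_eq = 42.592 N/mm
δ = F/k_eq = 1570/42.592 = 36.862 mm

36.9 mm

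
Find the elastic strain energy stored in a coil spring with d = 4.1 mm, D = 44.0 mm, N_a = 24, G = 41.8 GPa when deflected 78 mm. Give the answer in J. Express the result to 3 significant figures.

2.20 J

k = Gd⁴/(8D³N_a) = (41.8×10³)(4.1⁴)/(8·44.0³·24) = 0.72219 N/mm
U = ½kδ² = 0.5 × 0.72219 × 78² = 2196.9 N·mm = 2.1969 J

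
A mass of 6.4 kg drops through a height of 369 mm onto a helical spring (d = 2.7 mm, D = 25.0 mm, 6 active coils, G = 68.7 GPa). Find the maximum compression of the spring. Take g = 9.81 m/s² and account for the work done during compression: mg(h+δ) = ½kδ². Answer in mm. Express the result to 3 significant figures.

111 mm

k = Gd⁴/(8D³N_a) = (68.7×10³)(2.7⁴)/(8·25.0³·6) = 4.868 N/mm
W = mg = 6.4 × 9.81 = 62.784 N
½kδ² − Wδ − Wh = 0 → δ = (W + √(W² + 2kWh))/k
δ = (62.784 + √(3941.8 + 225557))/4.868 = (62.784 + 479.06)/4.868 = 111.31 mm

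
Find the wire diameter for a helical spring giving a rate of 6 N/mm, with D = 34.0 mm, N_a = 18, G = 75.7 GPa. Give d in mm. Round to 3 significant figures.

d = (8D³N_a·k / G)^(1/4) = (8·34.0³·18·6 / (75.7×10³))^0.25
  = (448.6)^0.25 = 4.6022 mm

4.60 mm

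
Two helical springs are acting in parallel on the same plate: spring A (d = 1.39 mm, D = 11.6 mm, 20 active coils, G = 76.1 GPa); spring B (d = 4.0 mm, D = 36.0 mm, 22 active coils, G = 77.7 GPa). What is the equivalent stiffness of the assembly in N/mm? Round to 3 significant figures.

3.56 N/mm

k_A = Gd⁴/(8D³N_a) = (76.1×10³)(1.39⁴)/(8·11.6³·20) = 1.1375 N/mm
k_B = Gd⁴/(8D³N_a) = (77.7×10³)(4.0⁴)/(8·36.0³·22) = 2.4224 N/mm
Parallel: k_eq = 1.1375 + 2.4224 = 3.5599 N/mm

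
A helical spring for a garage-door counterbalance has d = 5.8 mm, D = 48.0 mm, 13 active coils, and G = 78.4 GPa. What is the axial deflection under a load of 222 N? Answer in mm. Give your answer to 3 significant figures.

k = Gd⁴/(8D³N_a) = (78.4×10³)(5.8⁴)/(8·48.0³·13) = 7.7138 N/mm
δ = F/k = 222 / 7.7138 = 28.779 mm

28.8 mm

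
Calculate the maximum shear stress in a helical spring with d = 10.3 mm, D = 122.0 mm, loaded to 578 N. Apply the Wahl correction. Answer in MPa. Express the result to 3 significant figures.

Spring index C = D/d = 122.0/10.3 = 11.8447
K_W = (4C−1)/(4C−4) + 0.615/C = 46.379/43.379 + 0.0519 = 1.1211
τ₀ = 8FD/(πd³) = 8·578·122.0/(π·10.3³) = 564128/3432.9 = 164.33 MPa
τ_max = K·τ₀ = 1.1211 × 164.33 = 184.23 MPa

184 MPa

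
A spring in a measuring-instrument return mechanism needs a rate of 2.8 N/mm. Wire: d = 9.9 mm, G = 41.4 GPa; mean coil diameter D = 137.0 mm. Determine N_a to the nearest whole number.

7

N_a = Gd⁴/(8D³k) = (41.4×10³ × 9.9⁴)/(8 × 137.0³ × 2.8)
    = 3.97687e+08 / 5.75983e+07 = 6.904 → 7 coils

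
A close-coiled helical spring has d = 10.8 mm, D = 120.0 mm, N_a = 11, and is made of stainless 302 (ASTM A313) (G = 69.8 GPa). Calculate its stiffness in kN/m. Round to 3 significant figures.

k = Gd⁴/(8D³N_a) = (69.8×10³ × 10.8⁴) / (8 × 120.0³ × 11)
  = 9.49621e+08 / 1.52064e+08 = 6.2449 N/mm

6.24 kN/m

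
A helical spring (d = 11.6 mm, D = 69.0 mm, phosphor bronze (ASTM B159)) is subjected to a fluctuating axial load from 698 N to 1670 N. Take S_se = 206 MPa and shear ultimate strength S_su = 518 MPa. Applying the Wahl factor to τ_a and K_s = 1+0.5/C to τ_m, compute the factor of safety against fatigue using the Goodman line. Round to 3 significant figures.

1.63

C = D/d = 69.0/11.6 = 5.9483; K_W = (4C−1)/(4C−4)+0.615/C = 1.2550; K_s = 1+0.5/C = 1.0841
F_a = (F_max−F_min)/2 = 486 N; F_m = (F_max+F_min)/2 = 1184 N
τ_a = K_W·8F_aD/(πd³) = 1.2550 × 54.708 = 68.656 MPa
τ_m = K_s·8F_mD/(πd³) = 1.0841 × 133.28 = 144.48 MPa
Goodman: 1/n_f = τ_a/S_se + τ_m/S_su = 68.656/206 + 144.48/518 = 0.33328 + 0.27893 = 0.61221
n_f = 1/0.61221 = 1.633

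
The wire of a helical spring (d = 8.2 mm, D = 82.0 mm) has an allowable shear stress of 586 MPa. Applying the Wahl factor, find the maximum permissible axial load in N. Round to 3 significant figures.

1350 N

C = D/d = 82.0/8.2 = 10.0000
K_W = (4C−1)/(4C−4) + 0.615/C = 39.000/36.000 + 0.0615 = 1.1448
τ_max = K·8FD/(πd³) → F_max = τ_allow·πd³/(8DK)
F_max = 586·π·8.2³/(8·82.0·1.1448) = 1.0151e+06/751.01 = 1351.6 N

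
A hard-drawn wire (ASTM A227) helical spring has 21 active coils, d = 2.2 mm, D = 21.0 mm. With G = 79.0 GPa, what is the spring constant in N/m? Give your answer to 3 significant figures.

k = Gd⁴/(8D³N_a) = (79.0×10³ × 2.2⁴) / (8 × 21.0³ × 21)
  = 1.85062e+06 / 1.55585e+06 = 1.1895 N/mm = 1189.5 N/m

1190 N/m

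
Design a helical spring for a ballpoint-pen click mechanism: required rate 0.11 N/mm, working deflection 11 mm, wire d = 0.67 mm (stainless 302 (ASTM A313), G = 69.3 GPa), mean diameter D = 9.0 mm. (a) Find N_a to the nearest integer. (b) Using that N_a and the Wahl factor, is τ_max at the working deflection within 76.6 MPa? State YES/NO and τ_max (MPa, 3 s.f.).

(a) 22 coils; (b) NO, τ_max = 101 MPa

N_a = Gd⁴/(8D³k) = (69.3×10³)(0.67⁴)/(8·9.0³·0.11) = 21.77 → N_a = 22
Actual rate k = Gd⁴/(8D³·22) = 0.10884 N/mm
Working load F = kδ = 0.10884·11 = 1.1973 N
C = 9.0/0.67 = 13.4328; K_W = (4C−1)/(4C−4)+0.615/C = 1.1061
τ_max = K_W·8FD/(πd³) = 1.1061·91.231 = 100.91 MPa
τ_max > 76.6 MPa → exceeds allowable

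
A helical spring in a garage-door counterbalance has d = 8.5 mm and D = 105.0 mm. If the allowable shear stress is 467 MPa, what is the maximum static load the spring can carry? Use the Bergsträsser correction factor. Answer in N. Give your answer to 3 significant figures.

968 N

C = D/d = 105.0/8.5 = 12.3529
K_B = (4C+2)/(4C−3) = 51.412/46.412 = 1.1077
τ_max = K·8FD/(πd³) → F_max = τ_allow·πd³/(8DK)
F_max = 467·π·8.5³/(8·105.0·1.1077) = 9.01e+05/930.49 = 968.3 N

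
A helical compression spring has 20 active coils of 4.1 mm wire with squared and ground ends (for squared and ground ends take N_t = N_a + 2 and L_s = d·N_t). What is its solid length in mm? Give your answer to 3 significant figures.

squared and ground ends: N_t = N_a + 2 = 20 + 2 = 22
L_s = d·N_t = 4.1 × 22 = 90.2 mm

90.2 mm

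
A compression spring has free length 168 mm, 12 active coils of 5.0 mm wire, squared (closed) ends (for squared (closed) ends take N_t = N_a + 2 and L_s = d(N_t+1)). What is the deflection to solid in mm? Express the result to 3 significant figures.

N_t = 14; L_s = 5.0·15 = 75 mm
δ_solid = L₀ − L_s = 168 − 75 = 93 mm

93.0 mm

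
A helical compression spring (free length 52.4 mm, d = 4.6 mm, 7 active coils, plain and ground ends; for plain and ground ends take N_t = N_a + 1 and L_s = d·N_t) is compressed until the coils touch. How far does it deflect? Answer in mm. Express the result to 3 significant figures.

N_t = 8; L_s = 4.6·8 = 36.8 mm
δ_solid = L₀ − L_s = 52.4 − 36.8 = 15.6 mm

15.6 mm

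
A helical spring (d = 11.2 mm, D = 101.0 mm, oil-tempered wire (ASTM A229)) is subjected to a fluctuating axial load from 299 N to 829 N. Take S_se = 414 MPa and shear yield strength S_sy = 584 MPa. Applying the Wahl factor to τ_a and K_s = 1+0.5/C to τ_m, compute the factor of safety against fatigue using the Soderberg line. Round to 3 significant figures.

C = D/d = 101.0/11.2 = 9.0179; K_W = (4C−1)/(4C−4)+0.615/C = 1.1617; K_s = 1+0.5/C = 1.0554
F_a = (F_max−F_min)/2 = 265 N; F_m = (F_max+F_min)/2 = 564 N
τ_a = K_W·8F_aD/(πd³) = 1.1617 × 48.512 = 56.359 MPa
τ_m = K_s·8F_mD/(πd³) = 1.0554 × 103.25 = 108.97 MPa
Soderberg: 1/n_f = τ_a/S_se + τ_m/S_sy = 56.359/414 + 108.97/584 = 0.13613 + 0.18660 = 0.32273
n_f = 1/0.32273 = 3.099

3.10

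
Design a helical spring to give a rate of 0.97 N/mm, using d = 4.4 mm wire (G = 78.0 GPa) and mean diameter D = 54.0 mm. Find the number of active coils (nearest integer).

24

N_a = Gd⁴/(8D³k) = (78.0×10³ × 4.4⁴)/(8 × 54.0³ × 0.97)
    = 2.92351e+07 / 1.22192e+06 = 23.93 → 24 coils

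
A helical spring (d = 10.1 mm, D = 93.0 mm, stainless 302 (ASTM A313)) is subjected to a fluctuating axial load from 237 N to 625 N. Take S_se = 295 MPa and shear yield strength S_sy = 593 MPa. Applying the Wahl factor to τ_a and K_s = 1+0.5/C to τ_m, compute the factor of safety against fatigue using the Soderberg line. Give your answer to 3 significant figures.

C = D/d = 93.0/10.1 = 9.2079; K_W = (4C−1)/(4C−4)+0.615/C = 1.1582; K_s = 1+0.5/C = 1.0543
F_a = (F_max−F_min)/2 = 194 N; F_m = (F_max+F_min)/2 = 431 N
τ_a = K_W·8F_aD/(πd³) = 1.1582 × 44.592 = 51.645 MPa
τ_m = K_s·8F_mD/(πd³) = 1.0543 × 99.069 = 104.45 MPa
Soderberg: 1/n_f = τ_a/S_se + τ_m/S_sy = 51.645/295 + 104.45/593 = 0.17507 + 0.17614 = 0.3512
n_f = 1/0.3512 = 2.847

2.85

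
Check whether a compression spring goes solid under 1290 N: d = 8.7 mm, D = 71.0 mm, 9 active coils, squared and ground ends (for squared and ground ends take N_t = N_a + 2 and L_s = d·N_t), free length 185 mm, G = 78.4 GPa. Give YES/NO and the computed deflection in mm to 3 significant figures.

k = Gd⁴/(8D³N_a) = (78.4×10³)(8.7⁴)/(8·71.0³·9) = 17.43 N/mm
N_t = 11; L_s = 8.7·11 = 95.7 mm; δ_solid = L₀ − L_s = 185 − 95.7 = 89.3 mm
δ = F/k = 1290/17.43 = 74.012 mm
δ < δ_solid → spring does not go solid

NO, δ = 74.0 mm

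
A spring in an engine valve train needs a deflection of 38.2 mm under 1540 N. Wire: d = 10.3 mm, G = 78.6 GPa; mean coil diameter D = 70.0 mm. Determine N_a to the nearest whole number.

Required rate k = F/δ = 1540/38.2 = 40.314 N/mm
N_a = Gd⁴/(8D³k) = (78.6×10³ × 10.3⁴)/(8 × 70.0³ × 40.314)
    = 8.8465e+08 / 1.10622e+08 = 7.997 → 8 coils

8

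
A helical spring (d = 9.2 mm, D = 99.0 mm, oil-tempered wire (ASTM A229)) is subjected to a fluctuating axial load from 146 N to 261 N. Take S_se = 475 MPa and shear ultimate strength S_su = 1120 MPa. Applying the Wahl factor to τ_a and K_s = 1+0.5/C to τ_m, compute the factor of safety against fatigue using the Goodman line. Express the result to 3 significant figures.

C = D/d = 99.0/9.2 = 10.7609; K_W = (4C−1)/(4C−4)+0.615/C = 1.1340; K_s = 1+0.5/C = 1.0465
F_a = (F_max−F_min)/2 = 57.5 N; F_m = (F_max+F_min)/2 = 203.5 N
τ_a = K_W·8F_aD/(πd³) = 1.1340 × 18.616 = 21.11 MPa
τ_m = K_s·8F_mD/(πd³) = 1.0465 × 65.883 = 68.945 MPa
Goodman: 1/n_f = τ_a/S_se + τ_m/S_su = 21.11/475 + 68.945/1120 = 0.04444 + 0.06156 = 0.106
n_f = 1/0.106 = 9.434

9.43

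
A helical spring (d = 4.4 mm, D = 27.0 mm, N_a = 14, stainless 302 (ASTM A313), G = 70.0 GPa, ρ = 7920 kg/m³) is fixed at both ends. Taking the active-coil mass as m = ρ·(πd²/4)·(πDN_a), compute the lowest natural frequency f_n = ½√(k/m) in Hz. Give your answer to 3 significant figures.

k = Gd⁴/(8D³N_a) = (70.0×10³)(4.4⁴)/(8·27.0³·14) = 11.901 N/mm = 11901 N/m
Wire length L = πDN_a = π·27.0·14 = 1187.5 mm
m = ρ·(πd²/4)·L = 7920 × 15.205×10⁻⁶ m² × 1.1875 m = 0.14301 kg
f_n = ½√(k/m) = 0.5·√(11901/0.14301) = 0.5·√(83222) = 144.24 Hz

144 Hz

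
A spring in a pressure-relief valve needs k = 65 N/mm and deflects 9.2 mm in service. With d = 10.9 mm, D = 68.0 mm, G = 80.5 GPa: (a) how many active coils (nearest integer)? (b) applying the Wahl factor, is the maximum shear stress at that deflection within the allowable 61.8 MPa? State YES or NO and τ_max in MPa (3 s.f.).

N_a = Gd⁴/(8D³k) = (80.5×10³)(10.9⁴)/(8·68.0³·65) = 6.95 → N_a = 7
Actual rate k = Gd⁴/(8D³·7) = 64.534 N/mm
Working load F = kδ = 64.534·9.2 = 593.71 N
C = 68.0/10.9 = 6.2385; K_W = (4C−1)/(4C−4)+0.615/C = 1.2418
τ_max = K_W·8FD/(πd³) = 1.2418·79.386 = 98.578 MPa
τ_max > 61.8 MPa → exceeds allowable

(a) 7 coils; (b) NO, τ_max = 98.6 MPa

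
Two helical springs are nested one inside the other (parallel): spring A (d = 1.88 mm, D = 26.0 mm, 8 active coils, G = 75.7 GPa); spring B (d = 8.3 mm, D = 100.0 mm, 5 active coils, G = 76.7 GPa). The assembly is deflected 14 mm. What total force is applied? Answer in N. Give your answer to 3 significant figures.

139 N

k_A = Gd⁴/(8D³N_a) = (75.7×10³)(1.88⁴)/(8·26.0³·8) = 0.84067 N/mm
k_B = Gd⁴/(8D³N_a) = (76.7×10³)(8.3⁴)/(8·100.0³·5) = 9.1001 N/mm
Parallel: k_eq = 0.84067 + 9.1001 = 9.9408 N/mm
F = k_eq·δ = 9.9408·14 = 139.17 N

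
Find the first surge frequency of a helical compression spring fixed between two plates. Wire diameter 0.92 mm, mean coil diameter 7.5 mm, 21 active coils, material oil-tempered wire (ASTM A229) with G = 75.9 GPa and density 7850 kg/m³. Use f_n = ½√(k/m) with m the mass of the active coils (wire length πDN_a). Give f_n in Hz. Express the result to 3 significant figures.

273 Hz

k = Gd⁴/(8D³N_a) = (75.9×10³)(0.92⁴)/(8·7.5³·21) = 0.76718 N/mm = 767.18 N/m
Wire length L = πDN_a = π·7.5·21 = 494.8 mm
m = ρ·(πd²/4)·L = 7850 × 0.66476×10⁻⁶ m² × 0.4948 m = 0.0025821 kg
f_n = ½√(k/m) = 0.5·√(767.18/0.0025821) = 0.5·√(2.9712e+05) = 272.54 Hz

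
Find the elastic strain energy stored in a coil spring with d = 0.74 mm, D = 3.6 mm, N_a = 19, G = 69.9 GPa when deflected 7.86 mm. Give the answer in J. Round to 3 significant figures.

0.0913 J

k = Gd⁴/(8D³N_a) = (69.9×10³)(0.74⁴)/(8·3.6³·19) = 2.9556 N/mm
U = ½kδ² = 0.5 × 2.9556 × 7.86² = 91.299 N·mm = 0.091299 J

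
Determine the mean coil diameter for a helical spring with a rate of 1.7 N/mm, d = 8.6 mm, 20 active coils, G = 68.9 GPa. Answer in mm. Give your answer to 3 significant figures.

D = (Gd⁴/(8N_a·k))^(1/3) = (68.9×10³·8.6⁴/(8·20·1.7))^(1/3)
  = (1.38562e+06)^(1/3) = 111.4846 mm

111 mm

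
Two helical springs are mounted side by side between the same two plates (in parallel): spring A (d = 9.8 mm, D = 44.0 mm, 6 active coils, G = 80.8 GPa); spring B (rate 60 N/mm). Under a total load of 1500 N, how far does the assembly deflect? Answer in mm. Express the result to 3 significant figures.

k_A = Gd⁴/(8D³N_a) = (80.8×10³)(9.8⁴)/(8·44.0³·6) = 182.27 N/mm
Parallel: k_eq = 182.27 + 60 = 242.27 N/mm
δ = F/k_eq = 1500/242.27 = 6.1914 mm

6.19 mm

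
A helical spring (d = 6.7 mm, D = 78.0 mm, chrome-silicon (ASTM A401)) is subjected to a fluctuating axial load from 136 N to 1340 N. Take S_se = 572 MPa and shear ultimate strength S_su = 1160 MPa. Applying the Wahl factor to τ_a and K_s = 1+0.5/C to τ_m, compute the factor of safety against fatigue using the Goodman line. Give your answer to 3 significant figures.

C = D/d = 78.0/6.7 = 11.6418; K_W = (4C−1)/(4C−4)+0.615/C = 1.1233; K_s = 1+0.5/C = 1.0429
F_a = (F_max−F_min)/2 = 602 N; F_m = (F_max+F_min)/2 = 738 N
τ_a = K_W·8F_aD/(πd³) = 1.1233 × 397.56 = 446.58 MPa
τ_m = K_s·8F_mD/(πd³) = 1.0429 × 487.38 = 508.31 MPa
Goodman: 1/n_f = τ_a/S_se + τ_m/S_su = 446.58/572 + 508.31/1160 = 0.78074 + 0.43820 = 1.2189
n_f = 1/1.2189 = 0.8204

0.820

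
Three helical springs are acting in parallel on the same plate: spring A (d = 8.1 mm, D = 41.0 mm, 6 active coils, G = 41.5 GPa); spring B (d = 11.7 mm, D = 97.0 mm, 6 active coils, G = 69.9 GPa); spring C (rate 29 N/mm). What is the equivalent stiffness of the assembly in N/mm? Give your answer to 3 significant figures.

113 N/mm

k_A = Gd⁴/(8D³N_a) = (41.5×10³)(8.1⁴)/(8·41.0³·6) = 54 N/mm
k_B = Gd⁴/(8D³N_a) = (69.9×10³)(11.7⁴)/(8·97.0³·6) = 29.9 N/mm
Parallel: k_eq = 54 + 29.9 + 29 = 112.9 N/mm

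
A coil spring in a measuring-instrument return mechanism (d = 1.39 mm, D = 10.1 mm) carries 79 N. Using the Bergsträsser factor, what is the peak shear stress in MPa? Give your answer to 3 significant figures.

Spring index C = D/d = 10.1/1.39 = 7.2662
K_B = (4C+2)/(4C−3) = 31.065/26.065 = 1.1918
τ₀ = 8FD/(πd³) = 8·79·10.1/(π·1.39³) = 6383.2/8.4371 = 756.56 MPa
τ_max = K·τ₀ = 1.1918 × 756.56 = 901.69 MPa

902 MPa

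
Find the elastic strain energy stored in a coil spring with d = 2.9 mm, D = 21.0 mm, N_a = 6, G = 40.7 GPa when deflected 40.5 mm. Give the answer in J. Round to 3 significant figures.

5.31 J

k = Gd⁴/(8D³N_a) = (40.7×10³)(2.9⁴)/(8·21.0³·6) = 6.4757 N/mm
U = ½kδ² = 0.5 × 6.4757 × 40.5² = 5310.9 N·mm = 5.3109 J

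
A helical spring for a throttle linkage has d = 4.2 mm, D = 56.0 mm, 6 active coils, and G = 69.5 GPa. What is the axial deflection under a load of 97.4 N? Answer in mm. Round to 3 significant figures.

k = Gd⁴/(8D³N_a) = (69.5×10³)(4.2⁴)/(8·56.0³·6) = 2.5655 N/mm
δ = F/k = 97.4 / 2.5655 = 37.965 mm

38.0 mm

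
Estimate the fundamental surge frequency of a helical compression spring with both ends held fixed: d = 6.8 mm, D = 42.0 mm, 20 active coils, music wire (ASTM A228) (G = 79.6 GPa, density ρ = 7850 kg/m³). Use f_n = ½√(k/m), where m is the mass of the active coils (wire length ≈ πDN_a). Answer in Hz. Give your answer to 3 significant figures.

69.1 Hz

k = Gd⁴/(8D³N_a) = (79.6×10³)(6.8⁴)/(8·42.0³·20) = 14.358 N/mm = 14358 N/m
Wire length L = πDN_a = π·42.0·20 = 2638.9 mm
m = ρ·(πd²/4)·L = 7850 × 36.317×10⁻⁶ m² × 2.6389 m = 0.75233 kg
f_n = ½√(k/m) = 0.5·√(14358/0.75233) = 0.5·√(19084) = 69.073 Hz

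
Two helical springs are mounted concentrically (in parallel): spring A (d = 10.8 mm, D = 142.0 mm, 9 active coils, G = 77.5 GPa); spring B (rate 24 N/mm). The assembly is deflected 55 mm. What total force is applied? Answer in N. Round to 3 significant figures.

1600 N

k_A = Gd⁴/(8D³N_a) = (77.5×10³)(10.8⁴)/(8·142.0³·9) = 5.1145 N/mm
Parallel: k_eq = 5.1145 + 24 = 29.114 N/mm
F = k_eq·δ = 29.114·55 = 1601.3 N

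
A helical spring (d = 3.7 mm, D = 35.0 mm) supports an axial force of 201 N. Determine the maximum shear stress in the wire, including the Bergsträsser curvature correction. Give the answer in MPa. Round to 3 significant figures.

404 MPa

Spring index C = D/d = 35.0/3.7 = 9.4595
K_B = (4C+2)/(4C−3) = 39.838/34.838 = 1.1435
τ₀ = 8FD/(πd³) = 8·201·35.0/(π·3.7³) = 56280/159.13 = 353.67 MPa
τ_max = K·τ₀ = 1.1435 × 353.67 = 404.43 MPa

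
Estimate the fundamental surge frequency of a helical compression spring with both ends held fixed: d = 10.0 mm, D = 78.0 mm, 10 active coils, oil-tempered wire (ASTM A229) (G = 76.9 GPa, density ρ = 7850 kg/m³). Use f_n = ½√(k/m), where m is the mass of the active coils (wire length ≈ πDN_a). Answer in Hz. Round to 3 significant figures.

57.9 Hz

k = Gd⁴/(8D³N_a) = (76.9×10³)(10.0⁴)/(8·78.0³·10) = 20.256 N/mm = 20256 N/m
Wire length L = πDN_a = π·78.0·10 = 2450.4 mm
m = ρ·(πd²/4)·L = 7850 × 78.54×10⁻⁶ m² × 2.4504 m = 1.5108 kg
f_n = ½√(k/m) = 0.5·√(20256/1.5108) = 0.5·√(13408) = 57.895 Hz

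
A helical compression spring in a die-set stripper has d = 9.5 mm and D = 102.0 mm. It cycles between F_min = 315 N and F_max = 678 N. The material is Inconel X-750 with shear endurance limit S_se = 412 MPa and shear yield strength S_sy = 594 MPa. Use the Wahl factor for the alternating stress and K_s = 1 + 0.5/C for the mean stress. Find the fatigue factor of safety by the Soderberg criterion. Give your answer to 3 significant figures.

C = D/d = 102.0/9.5 = 10.7368; K_W = (4C−1)/(4C−4)+0.615/C = 1.1343; K_s = 1+0.5/C = 1.0466
F_a = (F_max−F_min)/2 = 181.5 N; F_m = (F_max+F_min)/2 = 496.5 N
τ_a = K_W·8F_aD/(πd³) = 1.1343 × 54.985 = 62.37 MPa
τ_m = K_s·8F_mD/(πd³) = 1.0466 × 150.41 = 157.42 MPa
Soderberg: 1/n_f = τ_a/S_se + τ_m/S_sy = 62.37/412 + 157.42/594 = 0.15138 + 0.26501 = 0.4164
n_f = 1/0.4164 = 2.402

2.40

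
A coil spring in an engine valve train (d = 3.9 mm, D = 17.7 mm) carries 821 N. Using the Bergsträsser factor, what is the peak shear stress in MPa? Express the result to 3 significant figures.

830 MPa

Spring index C = D/d = 17.7/3.9 = 4.5385
K_B = (4C+2)/(4C−3) = 20.154/15.154 = 1.3299
τ₀ = 8FD/(πd³) = 8·821·17.7/(π·3.9³) = 116254/186.36 = 623.82 MPa
τ_max = K·τ₀ = 1.3299 × 623.82 = 829.66 MPa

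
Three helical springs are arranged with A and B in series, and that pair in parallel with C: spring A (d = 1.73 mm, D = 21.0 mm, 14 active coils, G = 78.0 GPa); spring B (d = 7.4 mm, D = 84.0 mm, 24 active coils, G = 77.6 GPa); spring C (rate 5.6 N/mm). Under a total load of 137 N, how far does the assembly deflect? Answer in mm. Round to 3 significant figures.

22.4 mm

k_A = Gd⁴/(8D³N_a) = (78.0×10³)(1.73⁴)/(8·21.0³·14) = 0.6736 N/mm
k_B = Gd⁴/(8D³N_a) = (77.6×10³)(7.4⁴)/(8·84.0³·24) = 2.0448 N/mm
Springs A,B series: k_AB = 1/(1/0.6736+1/2.0448) = 0.50669 N/mm; parallel with C: k_eq = 0.50669+5.6 = 6.1067 N/mm
δ = F/k_eq = 137/6.1067 = 22.434 mm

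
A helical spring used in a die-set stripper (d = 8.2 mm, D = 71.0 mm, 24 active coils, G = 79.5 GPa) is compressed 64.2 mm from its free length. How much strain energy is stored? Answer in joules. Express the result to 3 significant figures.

k = Gd⁴/(8D³N_a) = (79.5×10³)(8.2⁴)/(8·71.0³·24) = 5.2305 N/mm
U = ½kδ² = 0.5 × 5.2305 × 64.2² = 10779 N·mm = 10.779 J

10.8 J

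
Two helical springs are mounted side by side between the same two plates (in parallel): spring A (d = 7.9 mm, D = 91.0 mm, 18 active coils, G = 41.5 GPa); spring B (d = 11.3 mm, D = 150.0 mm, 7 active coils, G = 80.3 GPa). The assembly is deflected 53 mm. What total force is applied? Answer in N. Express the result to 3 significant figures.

446 N

k_A = Gd⁴/(8D³N_a) = (41.5×10³)(7.9⁴)/(8·91.0³·18) = 1.4896 N/mm
k_B = Gd⁴/(8D³N_a) = (80.3×10³)(11.3⁴)/(8·150.0³·7) = 6.9274 N/mm
Parallel: k_eq = 1.4896 + 6.9274 = 8.417 N/mm
F = k_eq·δ = 8.417·53 = 446.1 N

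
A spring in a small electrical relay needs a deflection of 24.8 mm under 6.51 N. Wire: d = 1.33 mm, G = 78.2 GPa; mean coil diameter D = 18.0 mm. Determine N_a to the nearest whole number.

Required rate k = F/δ = 6.51/24.8 = 0.2625 N/mm
N_a = Gd⁴/(8D³k) = (78.2×10³ × 1.33⁴)/(8 × 18.0³ × 0.2625)
    = 244688 / 12247.2 = 19.98 → 20 coils

20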